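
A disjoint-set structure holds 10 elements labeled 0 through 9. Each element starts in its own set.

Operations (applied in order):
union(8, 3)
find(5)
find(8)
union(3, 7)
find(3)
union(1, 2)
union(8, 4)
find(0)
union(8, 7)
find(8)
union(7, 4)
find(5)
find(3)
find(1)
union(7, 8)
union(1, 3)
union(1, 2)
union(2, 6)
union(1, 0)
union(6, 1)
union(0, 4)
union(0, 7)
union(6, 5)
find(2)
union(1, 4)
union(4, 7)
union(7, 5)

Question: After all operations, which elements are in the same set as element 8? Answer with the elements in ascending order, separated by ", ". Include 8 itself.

Step 1: union(8, 3) -> merged; set of 8 now {3, 8}
Step 2: find(5) -> no change; set of 5 is {5}
Step 3: find(8) -> no change; set of 8 is {3, 8}
Step 4: union(3, 7) -> merged; set of 3 now {3, 7, 8}
Step 5: find(3) -> no change; set of 3 is {3, 7, 8}
Step 6: union(1, 2) -> merged; set of 1 now {1, 2}
Step 7: union(8, 4) -> merged; set of 8 now {3, 4, 7, 8}
Step 8: find(0) -> no change; set of 0 is {0}
Step 9: union(8, 7) -> already same set; set of 8 now {3, 4, 7, 8}
Step 10: find(8) -> no change; set of 8 is {3, 4, 7, 8}
Step 11: union(7, 4) -> already same set; set of 7 now {3, 4, 7, 8}
Step 12: find(5) -> no change; set of 5 is {5}
Step 13: find(3) -> no change; set of 3 is {3, 4, 7, 8}
Step 14: find(1) -> no change; set of 1 is {1, 2}
Step 15: union(7, 8) -> already same set; set of 7 now {3, 4, 7, 8}
Step 16: union(1, 3) -> merged; set of 1 now {1, 2, 3, 4, 7, 8}
Step 17: union(1, 2) -> already same set; set of 1 now {1, 2, 3, 4, 7, 8}
Step 18: union(2, 6) -> merged; set of 2 now {1, 2, 3, 4, 6, 7, 8}
Step 19: union(1, 0) -> merged; set of 1 now {0, 1, 2, 3, 4, 6, 7, 8}
Step 20: union(6, 1) -> already same set; set of 6 now {0, 1, 2, 3, 4, 6, 7, 8}
Step 21: union(0, 4) -> already same set; set of 0 now {0, 1, 2, 3, 4, 6, 7, 8}
Step 22: union(0, 7) -> already same set; set of 0 now {0, 1, 2, 3, 4, 6, 7, 8}
Step 23: union(6, 5) -> merged; set of 6 now {0, 1, 2, 3, 4, 5, 6, 7, 8}
Step 24: find(2) -> no change; set of 2 is {0, 1, 2, 3, 4, 5, 6, 7, 8}
Step 25: union(1, 4) -> already same set; set of 1 now {0, 1, 2, 3, 4, 5, 6, 7, 8}
Step 26: union(4, 7) -> already same set; set of 4 now {0, 1, 2, 3, 4, 5, 6, 7, 8}
Step 27: union(7, 5) -> already same set; set of 7 now {0, 1, 2, 3, 4, 5, 6, 7, 8}
Component of 8: {0, 1, 2, 3, 4, 5, 6, 7, 8}

Answer: 0, 1, 2, 3, 4, 5, 6, 7, 8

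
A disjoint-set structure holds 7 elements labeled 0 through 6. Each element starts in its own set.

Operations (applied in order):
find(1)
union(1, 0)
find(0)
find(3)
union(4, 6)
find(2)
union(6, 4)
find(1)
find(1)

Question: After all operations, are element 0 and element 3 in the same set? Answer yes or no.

Step 1: find(1) -> no change; set of 1 is {1}
Step 2: union(1, 0) -> merged; set of 1 now {0, 1}
Step 3: find(0) -> no change; set of 0 is {0, 1}
Step 4: find(3) -> no change; set of 3 is {3}
Step 5: union(4, 6) -> merged; set of 4 now {4, 6}
Step 6: find(2) -> no change; set of 2 is {2}
Step 7: union(6, 4) -> already same set; set of 6 now {4, 6}
Step 8: find(1) -> no change; set of 1 is {0, 1}
Step 9: find(1) -> no change; set of 1 is {0, 1}
Set of 0: {0, 1}; 3 is not a member.

Answer: no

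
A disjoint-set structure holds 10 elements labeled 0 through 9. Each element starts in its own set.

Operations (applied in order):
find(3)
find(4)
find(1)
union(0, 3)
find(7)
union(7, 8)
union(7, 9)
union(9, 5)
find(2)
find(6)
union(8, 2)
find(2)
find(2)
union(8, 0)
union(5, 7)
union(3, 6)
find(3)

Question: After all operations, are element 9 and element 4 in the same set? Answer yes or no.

Step 1: find(3) -> no change; set of 3 is {3}
Step 2: find(4) -> no change; set of 4 is {4}
Step 3: find(1) -> no change; set of 1 is {1}
Step 4: union(0, 3) -> merged; set of 0 now {0, 3}
Step 5: find(7) -> no change; set of 7 is {7}
Step 6: union(7, 8) -> merged; set of 7 now {7, 8}
Step 7: union(7, 9) -> merged; set of 7 now {7, 8, 9}
Step 8: union(9, 5) -> merged; set of 9 now {5, 7, 8, 9}
Step 9: find(2) -> no change; set of 2 is {2}
Step 10: find(6) -> no change; set of 6 is {6}
Step 11: union(8, 2) -> merged; set of 8 now {2, 5, 7, 8, 9}
Step 12: find(2) -> no change; set of 2 is {2, 5, 7, 8, 9}
Step 13: find(2) -> no change; set of 2 is {2, 5, 7, 8, 9}
Step 14: union(8, 0) -> merged; set of 8 now {0, 2, 3, 5, 7, 8, 9}
Step 15: union(5, 7) -> already same set; set of 5 now {0, 2, 3, 5, 7, 8, 9}
Step 16: union(3, 6) -> merged; set of 3 now {0, 2, 3, 5, 6, 7, 8, 9}
Step 17: find(3) -> no change; set of 3 is {0, 2, 3, 5, 6, 7, 8, 9}
Set of 9: {0, 2, 3, 5, 6, 7, 8, 9}; 4 is not a member.

Answer: no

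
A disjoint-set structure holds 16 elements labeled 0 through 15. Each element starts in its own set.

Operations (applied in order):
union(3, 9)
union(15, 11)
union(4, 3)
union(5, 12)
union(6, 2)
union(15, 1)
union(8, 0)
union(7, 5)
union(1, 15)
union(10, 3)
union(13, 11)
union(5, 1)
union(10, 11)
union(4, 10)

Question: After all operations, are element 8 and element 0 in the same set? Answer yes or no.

Step 1: union(3, 9) -> merged; set of 3 now {3, 9}
Step 2: union(15, 11) -> merged; set of 15 now {11, 15}
Step 3: union(4, 3) -> merged; set of 4 now {3, 4, 9}
Step 4: union(5, 12) -> merged; set of 5 now {5, 12}
Step 5: union(6, 2) -> merged; set of 6 now {2, 6}
Step 6: union(15, 1) -> merged; set of 15 now {1, 11, 15}
Step 7: union(8, 0) -> merged; set of 8 now {0, 8}
Step 8: union(7, 5) -> merged; set of 7 now {5, 7, 12}
Step 9: union(1, 15) -> already same set; set of 1 now {1, 11, 15}
Step 10: union(10, 3) -> merged; set of 10 now {3, 4, 9, 10}
Step 11: union(13, 11) -> merged; set of 13 now {1, 11, 13, 15}
Step 12: union(5, 1) -> merged; set of 5 now {1, 5, 7, 11, 12, 13, 15}
Step 13: union(10, 11) -> merged; set of 10 now {1, 3, 4, 5, 7, 9, 10, 11, 12, 13, 15}
Step 14: union(4, 10) -> already same set; set of 4 now {1, 3, 4, 5, 7, 9, 10, 11, 12, 13, 15}
Set of 8: {0, 8}; 0 is a member.

Answer: yes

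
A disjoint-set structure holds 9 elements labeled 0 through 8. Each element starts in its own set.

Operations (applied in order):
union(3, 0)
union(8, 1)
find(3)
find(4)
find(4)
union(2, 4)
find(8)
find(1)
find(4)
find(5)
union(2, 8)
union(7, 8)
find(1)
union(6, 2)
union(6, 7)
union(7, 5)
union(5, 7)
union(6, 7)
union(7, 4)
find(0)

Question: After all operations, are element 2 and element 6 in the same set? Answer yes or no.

Answer: yes

Derivation:
Step 1: union(3, 0) -> merged; set of 3 now {0, 3}
Step 2: union(8, 1) -> merged; set of 8 now {1, 8}
Step 3: find(3) -> no change; set of 3 is {0, 3}
Step 4: find(4) -> no change; set of 4 is {4}
Step 5: find(4) -> no change; set of 4 is {4}
Step 6: union(2, 4) -> merged; set of 2 now {2, 4}
Step 7: find(8) -> no change; set of 8 is {1, 8}
Step 8: find(1) -> no change; set of 1 is {1, 8}
Step 9: find(4) -> no change; set of 4 is {2, 4}
Step 10: find(5) -> no change; set of 5 is {5}
Step 11: union(2, 8) -> merged; set of 2 now {1, 2, 4, 8}
Step 12: union(7, 8) -> merged; set of 7 now {1, 2, 4, 7, 8}
Step 13: find(1) -> no change; set of 1 is {1, 2, 4, 7, 8}
Step 14: union(6, 2) -> merged; set of 6 now {1, 2, 4, 6, 7, 8}
Step 15: union(6, 7) -> already same set; set of 6 now {1, 2, 4, 6, 7, 8}
Step 16: union(7, 5) -> merged; set of 7 now {1, 2, 4, 5, 6, 7, 8}
Step 17: union(5, 7) -> already same set; set of 5 now {1, 2, 4, 5, 6, 7, 8}
Step 18: union(6, 7) -> already same set; set of 6 now {1, 2, 4, 5, 6, 7, 8}
Step 19: union(7, 4) -> already same set; set of 7 now {1, 2, 4, 5, 6, 7, 8}
Step 20: find(0) -> no change; set of 0 is {0, 3}
Set of 2: {1, 2, 4, 5, 6, 7, 8}; 6 is a member.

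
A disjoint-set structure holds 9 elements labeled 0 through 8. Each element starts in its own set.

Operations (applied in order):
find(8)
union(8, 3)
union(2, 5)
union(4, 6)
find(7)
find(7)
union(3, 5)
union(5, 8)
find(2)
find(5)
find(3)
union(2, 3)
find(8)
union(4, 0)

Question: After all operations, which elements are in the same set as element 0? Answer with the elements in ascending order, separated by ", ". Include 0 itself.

Step 1: find(8) -> no change; set of 8 is {8}
Step 2: union(8, 3) -> merged; set of 8 now {3, 8}
Step 3: union(2, 5) -> merged; set of 2 now {2, 5}
Step 4: union(4, 6) -> merged; set of 4 now {4, 6}
Step 5: find(7) -> no change; set of 7 is {7}
Step 6: find(7) -> no change; set of 7 is {7}
Step 7: union(3, 5) -> merged; set of 3 now {2, 3, 5, 8}
Step 8: union(5, 8) -> already same set; set of 5 now {2, 3, 5, 8}
Step 9: find(2) -> no change; set of 2 is {2, 3, 5, 8}
Step 10: find(5) -> no change; set of 5 is {2, 3, 5, 8}
Step 11: find(3) -> no change; set of 3 is {2, 3, 5, 8}
Step 12: union(2, 3) -> already same set; set of 2 now {2, 3, 5, 8}
Step 13: find(8) -> no change; set of 8 is {2, 3, 5, 8}
Step 14: union(4, 0) -> merged; set of 4 now {0, 4, 6}
Component of 0: {0, 4, 6}

Answer: 0, 4, 6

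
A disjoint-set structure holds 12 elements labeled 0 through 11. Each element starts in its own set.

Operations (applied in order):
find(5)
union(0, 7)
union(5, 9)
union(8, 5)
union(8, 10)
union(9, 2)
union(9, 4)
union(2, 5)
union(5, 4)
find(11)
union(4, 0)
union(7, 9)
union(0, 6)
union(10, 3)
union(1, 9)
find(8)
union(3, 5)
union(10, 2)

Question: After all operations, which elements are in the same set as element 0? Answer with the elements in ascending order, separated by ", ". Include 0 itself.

Answer: 0, 1, 2, 3, 4, 5, 6, 7, 8, 9, 10

Derivation:
Step 1: find(5) -> no change; set of 5 is {5}
Step 2: union(0, 7) -> merged; set of 0 now {0, 7}
Step 3: union(5, 9) -> merged; set of 5 now {5, 9}
Step 4: union(8, 5) -> merged; set of 8 now {5, 8, 9}
Step 5: union(8, 10) -> merged; set of 8 now {5, 8, 9, 10}
Step 6: union(9, 2) -> merged; set of 9 now {2, 5, 8, 9, 10}
Step 7: union(9, 4) -> merged; set of 9 now {2, 4, 5, 8, 9, 10}
Step 8: union(2, 5) -> already same set; set of 2 now {2, 4, 5, 8, 9, 10}
Step 9: union(5, 4) -> already same set; set of 5 now {2, 4, 5, 8, 9, 10}
Step 10: find(11) -> no change; set of 11 is {11}
Step 11: union(4, 0) -> merged; set of 4 now {0, 2, 4, 5, 7, 8, 9, 10}
Step 12: union(7, 9) -> already same set; set of 7 now {0, 2, 4, 5, 7, 8, 9, 10}
Step 13: union(0, 6) -> merged; set of 0 now {0, 2, 4, 5, 6, 7, 8, 9, 10}
Step 14: union(10, 3) -> merged; set of 10 now {0, 2, 3, 4, 5, 6, 7, 8, 9, 10}
Step 15: union(1, 9) -> merged; set of 1 now {0, 1, 2, 3, 4, 5, 6, 7, 8, 9, 10}
Step 16: find(8) -> no change; set of 8 is {0, 1, 2, 3, 4, 5, 6, 7, 8, 9, 10}
Step 17: union(3, 5) -> already same set; set of 3 now {0, 1, 2, 3, 4, 5, 6, 7, 8, 9, 10}
Step 18: union(10, 2) -> already same set; set of 10 now {0, 1, 2, 3, 4, 5, 6, 7, 8, 9, 10}
Component of 0: {0, 1, 2, 3, 4, 5, 6, 7, 8, 9, 10}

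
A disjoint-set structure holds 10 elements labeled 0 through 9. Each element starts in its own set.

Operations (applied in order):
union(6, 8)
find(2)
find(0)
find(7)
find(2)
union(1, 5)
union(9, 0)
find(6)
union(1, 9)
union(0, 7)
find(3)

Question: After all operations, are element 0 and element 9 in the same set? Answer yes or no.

Answer: yes

Derivation:
Step 1: union(6, 8) -> merged; set of 6 now {6, 8}
Step 2: find(2) -> no change; set of 2 is {2}
Step 3: find(0) -> no change; set of 0 is {0}
Step 4: find(7) -> no change; set of 7 is {7}
Step 5: find(2) -> no change; set of 2 is {2}
Step 6: union(1, 5) -> merged; set of 1 now {1, 5}
Step 7: union(9, 0) -> merged; set of 9 now {0, 9}
Step 8: find(6) -> no change; set of 6 is {6, 8}
Step 9: union(1, 9) -> merged; set of 1 now {0, 1, 5, 9}
Step 10: union(0, 7) -> merged; set of 0 now {0, 1, 5, 7, 9}
Step 11: find(3) -> no change; set of 3 is {3}
Set of 0: {0, 1, 5, 7, 9}; 9 is a member.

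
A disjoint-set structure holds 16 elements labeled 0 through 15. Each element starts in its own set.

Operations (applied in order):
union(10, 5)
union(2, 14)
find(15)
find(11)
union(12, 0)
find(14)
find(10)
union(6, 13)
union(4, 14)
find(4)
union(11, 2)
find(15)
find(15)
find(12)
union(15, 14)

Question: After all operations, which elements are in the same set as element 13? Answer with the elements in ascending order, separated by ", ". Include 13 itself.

Step 1: union(10, 5) -> merged; set of 10 now {5, 10}
Step 2: union(2, 14) -> merged; set of 2 now {2, 14}
Step 3: find(15) -> no change; set of 15 is {15}
Step 4: find(11) -> no change; set of 11 is {11}
Step 5: union(12, 0) -> merged; set of 12 now {0, 12}
Step 6: find(14) -> no change; set of 14 is {2, 14}
Step 7: find(10) -> no change; set of 10 is {5, 10}
Step 8: union(6, 13) -> merged; set of 6 now {6, 13}
Step 9: union(4, 14) -> merged; set of 4 now {2, 4, 14}
Step 10: find(4) -> no change; set of 4 is {2, 4, 14}
Step 11: union(11, 2) -> merged; set of 11 now {2, 4, 11, 14}
Step 12: find(15) -> no change; set of 15 is {15}
Step 13: find(15) -> no change; set of 15 is {15}
Step 14: find(12) -> no change; set of 12 is {0, 12}
Step 15: union(15, 14) -> merged; set of 15 now {2, 4, 11, 14, 15}
Component of 13: {6, 13}

Answer: 6, 13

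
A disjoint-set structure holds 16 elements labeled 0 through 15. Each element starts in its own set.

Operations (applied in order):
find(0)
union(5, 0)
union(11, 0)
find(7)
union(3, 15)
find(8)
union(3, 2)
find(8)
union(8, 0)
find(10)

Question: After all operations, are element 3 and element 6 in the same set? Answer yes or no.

Answer: no

Derivation:
Step 1: find(0) -> no change; set of 0 is {0}
Step 2: union(5, 0) -> merged; set of 5 now {0, 5}
Step 3: union(11, 0) -> merged; set of 11 now {0, 5, 11}
Step 4: find(7) -> no change; set of 7 is {7}
Step 5: union(3, 15) -> merged; set of 3 now {3, 15}
Step 6: find(8) -> no change; set of 8 is {8}
Step 7: union(3, 2) -> merged; set of 3 now {2, 3, 15}
Step 8: find(8) -> no change; set of 8 is {8}
Step 9: union(8, 0) -> merged; set of 8 now {0, 5, 8, 11}
Step 10: find(10) -> no change; set of 10 is {10}
Set of 3: {2, 3, 15}; 6 is not a member.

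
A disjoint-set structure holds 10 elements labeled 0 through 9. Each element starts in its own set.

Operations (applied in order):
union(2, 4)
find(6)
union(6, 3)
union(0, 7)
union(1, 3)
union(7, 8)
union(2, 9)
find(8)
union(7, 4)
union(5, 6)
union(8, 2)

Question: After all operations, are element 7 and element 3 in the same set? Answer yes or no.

Answer: no

Derivation:
Step 1: union(2, 4) -> merged; set of 2 now {2, 4}
Step 2: find(6) -> no change; set of 6 is {6}
Step 3: union(6, 3) -> merged; set of 6 now {3, 6}
Step 4: union(0, 7) -> merged; set of 0 now {0, 7}
Step 5: union(1, 3) -> merged; set of 1 now {1, 3, 6}
Step 6: union(7, 8) -> merged; set of 7 now {0, 7, 8}
Step 7: union(2, 9) -> merged; set of 2 now {2, 4, 9}
Step 8: find(8) -> no change; set of 8 is {0, 7, 8}
Step 9: union(7, 4) -> merged; set of 7 now {0, 2, 4, 7, 8, 9}
Step 10: union(5, 6) -> merged; set of 5 now {1, 3, 5, 6}
Step 11: union(8, 2) -> already same set; set of 8 now {0, 2, 4, 7, 8, 9}
Set of 7: {0, 2, 4, 7, 8, 9}; 3 is not a member.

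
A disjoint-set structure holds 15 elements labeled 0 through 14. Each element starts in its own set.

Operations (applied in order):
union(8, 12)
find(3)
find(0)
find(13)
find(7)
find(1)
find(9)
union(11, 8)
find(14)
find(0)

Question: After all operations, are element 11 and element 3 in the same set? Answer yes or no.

Answer: no

Derivation:
Step 1: union(8, 12) -> merged; set of 8 now {8, 12}
Step 2: find(3) -> no change; set of 3 is {3}
Step 3: find(0) -> no change; set of 0 is {0}
Step 4: find(13) -> no change; set of 13 is {13}
Step 5: find(7) -> no change; set of 7 is {7}
Step 6: find(1) -> no change; set of 1 is {1}
Step 7: find(9) -> no change; set of 9 is {9}
Step 8: union(11, 8) -> merged; set of 11 now {8, 11, 12}
Step 9: find(14) -> no change; set of 14 is {14}
Step 10: find(0) -> no change; set of 0 is {0}
Set of 11: {8, 11, 12}; 3 is not a member.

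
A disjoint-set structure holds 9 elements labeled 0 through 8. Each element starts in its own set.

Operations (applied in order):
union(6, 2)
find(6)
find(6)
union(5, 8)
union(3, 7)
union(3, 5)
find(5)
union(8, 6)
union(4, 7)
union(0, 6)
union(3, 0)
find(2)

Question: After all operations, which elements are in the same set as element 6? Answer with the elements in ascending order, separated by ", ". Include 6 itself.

Step 1: union(6, 2) -> merged; set of 6 now {2, 6}
Step 2: find(6) -> no change; set of 6 is {2, 6}
Step 3: find(6) -> no change; set of 6 is {2, 6}
Step 4: union(5, 8) -> merged; set of 5 now {5, 8}
Step 5: union(3, 7) -> merged; set of 3 now {3, 7}
Step 6: union(3, 5) -> merged; set of 3 now {3, 5, 7, 8}
Step 7: find(5) -> no change; set of 5 is {3, 5, 7, 8}
Step 8: union(8, 6) -> merged; set of 8 now {2, 3, 5, 6, 7, 8}
Step 9: union(4, 7) -> merged; set of 4 now {2, 3, 4, 5, 6, 7, 8}
Step 10: union(0, 6) -> merged; set of 0 now {0, 2, 3, 4, 5, 6, 7, 8}
Step 11: union(3, 0) -> already same set; set of 3 now {0, 2, 3, 4, 5, 6, 7, 8}
Step 12: find(2) -> no change; set of 2 is {0, 2, 3, 4, 5, 6, 7, 8}
Component of 6: {0, 2, 3, 4, 5, 6, 7, 8}

Answer: 0, 2, 3, 4, 5, 6, 7, 8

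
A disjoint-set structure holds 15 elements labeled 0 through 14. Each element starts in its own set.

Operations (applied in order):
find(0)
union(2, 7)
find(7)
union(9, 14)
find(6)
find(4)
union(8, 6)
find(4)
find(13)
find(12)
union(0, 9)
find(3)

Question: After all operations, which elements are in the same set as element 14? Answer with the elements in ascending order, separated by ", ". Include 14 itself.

Step 1: find(0) -> no change; set of 0 is {0}
Step 2: union(2, 7) -> merged; set of 2 now {2, 7}
Step 3: find(7) -> no change; set of 7 is {2, 7}
Step 4: union(9, 14) -> merged; set of 9 now {9, 14}
Step 5: find(6) -> no change; set of 6 is {6}
Step 6: find(4) -> no change; set of 4 is {4}
Step 7: union(8, 6) -> merged; set of 8 now {6, 8}
Step 8: find(4) -> no change; set of 4 is {4}
Step 9: find(13) -> no change; set of 13 is {13}
Step 10: find(12) -> no change; set of 12 is {12}
Step 11: union(0, 9) -> merged; set of 0 now {0, 9, 14}
Step 12: find(3) -> no change; set of 3 is {3}
Component of 14: {0, 9, 14}

Answer: 0, 9, 14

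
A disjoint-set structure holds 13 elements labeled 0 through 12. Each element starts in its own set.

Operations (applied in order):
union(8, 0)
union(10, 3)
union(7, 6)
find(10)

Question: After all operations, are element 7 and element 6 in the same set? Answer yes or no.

Answer: yes

Derivation:
Step 1: union(8, 0) -> merged; set of 8 now {0, 8}
Step 2: union(10, 3) -> merged; set of 10 now {3, 10}
Step 3: union(7, 6) -> merged; set of 7 now {6, 7}
Step 4: find(10) -> no change; set of 10 is {3, 10}
Set of 7: {6, 7}; 6 is a member.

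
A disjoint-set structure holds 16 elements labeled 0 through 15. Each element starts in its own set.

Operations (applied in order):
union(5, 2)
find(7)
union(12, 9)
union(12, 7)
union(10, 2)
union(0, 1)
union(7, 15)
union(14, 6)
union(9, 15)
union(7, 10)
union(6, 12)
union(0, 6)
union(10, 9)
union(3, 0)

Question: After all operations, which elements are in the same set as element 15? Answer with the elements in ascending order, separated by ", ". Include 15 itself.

Step 1: union(5, 2) -> merged; set of 5 now {2, 5}
Step 2: find(7) -> no change; set of 7 is {7}
Step 3: union(12, 9) -> merged; set of 12 now {9, 12}
Step 4: union(12, 7) -> merged; set of 12 now {7, 9, 12}
Step 5: union(10, 2) -> merged; set of 10 now {2, 5, 10}
Step 6: union(0, 1) -> merged; set of 0 now {0, 1}
Step 7: union(7, 15) -> merged; set of 7 now {7, 9, 12, 15}
Step 8: union(14, 6) -> merged; set of 14 now {6, 14}
Step 9: union(9, 15) -> already same set; set of 9 now {7, 9, 12, 15}
Step 10: union(7, 10) -> merged; set of 7 now {2, 5, 7, 9, 10, 12, 15}
Step 11: union(6, 12) -> merged; set of 6 now {2, 5, 6, 7, 9, 10, 12, 14, 15}
Step 12: union(0, 6) -> merged; set of 0 now {0, 1, 2, 5, 6, 7, 9, 10, 12, 14, 15}
Step 13: union(10, 9) -> already same set; set of 10 now {0, 1, 2, 5, 6, 7, 9, 10, 12, 14, 15}
Step 14: union(3, 0) -> merged; set of 3 now {0, 1, 2, 3, 5, 6, 7, 9, 10, 12, 14, 15}
Component of 15: {0, 1, 2, 3, 5, 6, 7, 9, 10, 12, 14, 15}

Answer: 0, 1, 2, 3, 5, 6, 7, 9, 10, 12, 14, 15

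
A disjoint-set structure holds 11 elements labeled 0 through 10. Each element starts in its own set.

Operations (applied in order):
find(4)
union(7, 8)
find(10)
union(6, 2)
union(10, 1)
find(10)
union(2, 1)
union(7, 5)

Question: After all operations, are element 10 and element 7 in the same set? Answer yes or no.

Step 1: find(4) -> no change; set of 4 is {4}
Step 2: union(7, 8) -> merged; set of 7 now {7, 8}
Step 3: find(10) -> no change; set of 10 is {10}
Step 4: union(6, 2) -> merged; set of 6 now {2, 6}
Step 5: union(10, 1) -> merged; set of 10 now {1, 10}
Step 6: find(10) -> no change; set of 10 is {1, 10}
Step 7: union(2, 1) -> merged; set of 2 now {1, 2, 6, 10}
Step 8: union(7, 5) -> merged; set of 7 now {5, 7, 8}
Set of 10: {1, 2, 6, 10}; 7 is not a member.

Answer: no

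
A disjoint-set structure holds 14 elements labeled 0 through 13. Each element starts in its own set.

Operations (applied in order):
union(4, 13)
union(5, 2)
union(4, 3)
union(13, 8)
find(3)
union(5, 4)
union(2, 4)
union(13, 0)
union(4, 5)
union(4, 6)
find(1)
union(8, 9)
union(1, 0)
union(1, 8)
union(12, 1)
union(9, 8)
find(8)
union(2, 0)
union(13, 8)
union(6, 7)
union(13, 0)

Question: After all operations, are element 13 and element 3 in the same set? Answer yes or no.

Step 1: union(4, 13) -> merged; set of 4 now {4, 13}
Step 2: union(5, 2) -> merged; set of 5 now {2, 5}
Step 3: union(4, 3) -> merged; set of 4 now {3, 4, 13}
Step 4: union(13, 8) -> merged; set of 13 now {3, 4, 8, 13}
Step 5: find(3) -> no change; set of 3 is {3, 4, 8, 13}
Step 6: union(5, 4) -> merged; set of 5 now {2, 3, 4, 5, 8, 13}
Step 7: union(2, 4) -> already same set; set of 2 now {2, 3, 4, 5, 8, 13}
Step 8: union(13, 0) -> merged; set of 13 now {0, 2, 3, 4, 5, 8, 13}
Step 9: union(4, 5) -> already same set; set of 4 now {0, 2, 3, 4, 5, 8, 13}
Step 10: union(4, 6) -> merged; set of 4 now {0, 2, 3, 4, 5, 6, 8, 13}
Step 11: find(1) -> no change; set of 1 is {1}
Step 12: union(8, 9) -> merged; set of 8 now {0, 2, 3, 4, 5, 6, 8, 9, 13}
Step 13: union(1, 0) -> merged; set of 1 now {0, 1, 2, 3, 4, 5, 6, 8, 9, 13}
Step 14: union(1, 8) -> already same set; set of 1 now {0, 1, 2, 3, 4, 5, 6, 8, 9, 13}
Step 15: union(12, 1) -> merged; set of 12 now {0, 1, 2, 3, 4, 5, 6, 8, 9, 12, 13}
Step 16: union(9, 8) -> already same set; set of 9 now {0, 1, 2, 3, 4, 5, 6, 8, 9, 12, 13}
Step 17: find(8) -> no change; set of 8 is {0, 1, 2, 3, 4, 5, 6, 8, 9, 12, 13}
Step 18: union(2, 0) -> already same set; set of 2 now {0, 1, 2, 3, 4, 5, 6, 8, 9, 12, 13}
Step 19: union(13, 8) -> already same set; set of 13 now {0, 1, 2, 3, 4, 5, 6, 8, 9, 12, 13}
Step 20: union(6, 7) -> merged; set of 6 now {0, 1, 2, 3, 4, 5, 6, 7, 8, 9, 12, 13}
Step 21: union(13, 0) -> already same set; set of 13 now {0, 1, 2, 3, 4, 5, 6, 7, 8, 9, 12, 13}
Set of 13: {0, 1, 2, 3, 4, 5, 6, 7, 8, 9, 12, 13}; 3 is a member.

Answer: yes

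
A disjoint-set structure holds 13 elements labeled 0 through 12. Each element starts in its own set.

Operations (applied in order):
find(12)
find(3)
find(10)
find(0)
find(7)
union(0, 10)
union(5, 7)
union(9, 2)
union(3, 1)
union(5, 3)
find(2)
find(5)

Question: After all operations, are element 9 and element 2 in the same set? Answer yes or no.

Answer: yes

Derivation:
Step 1: find(12) -> no change; set of 12 is {12}
Step 2: find(3) -> no change; set of 3 is {3}
Step 3: find(10) -> no change; set of 10 is {10}
Step 4: find(0) -> no change; set of 0 is {0}
Step 5: find(7) -> no change; set of 7 is {7}
Step 6: union(0, 10) -> merged; set of 0 now {0, 10}
Step 7: union(5, 7) -> merged; set of 5 now {5, 7}
Step 8: union(9, 2) -> merged; set of 9 now {2, 9}
Step 9: union(3, 1) -> merged; set of 3 now {1, 3}
Step 10: union(5, 3) -> merged; set of 5 now {1, 3, 5, 7}
Step 11: find(2) -> no change; set of 2 is {2, 9}
Step 12: find(5) -> no change; set of 5 is {1, 3, 5, 7}
Set of 9: {2, 9}; 2 is a member.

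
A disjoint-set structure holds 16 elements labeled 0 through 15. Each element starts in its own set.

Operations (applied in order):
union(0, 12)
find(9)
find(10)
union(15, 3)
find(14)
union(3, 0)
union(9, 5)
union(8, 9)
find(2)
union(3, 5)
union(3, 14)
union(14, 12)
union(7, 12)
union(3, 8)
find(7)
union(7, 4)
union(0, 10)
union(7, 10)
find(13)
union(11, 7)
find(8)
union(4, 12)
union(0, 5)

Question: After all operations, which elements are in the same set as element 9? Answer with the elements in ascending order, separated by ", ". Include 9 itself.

Answer: 0, 3, 4, 5, 7, 8, 9, 10, 11, 12, 14, 15

Derivation:
Step 1: union(0, 12) -> merged; set of 0 now {0, 12}
Step 2: find(9) -> no change; set of 9 is {9}
Step 3: find(10) -> no change; set of 10 is {10}
Step 4: union(15, 3) -> merged; set of 15 now {3, 15}
Step 5: find(14) -> no change; set of 14 is {14}
Step 6: union(3, 0) -> merged; set of 3 now {0, 3, 12, 15}
Step 7: union(9, 5) -> merged; set of 9 now {5, 9}
Step 8: union(8, 9) -> merged; set of 8 now {5, 8, 9}
Step 9: find(2) -> no change; set of 2 is {2}
Step 10: union(3, 5) -> merged; set of 3 now {0, 3, 5, 8, 9, 12, 15}
Step 11: union(3, 14) -> merged; set of 3 now {0, 3, 5, 8, 9, 12, 14, 15}
Step 12: union(14, 12) -> already same set; set of 14 now {0, 3, 5, 8, 9, 12, 14, 15}
Step 13: union(7, 12) -> merged; set of 7 now {0, 3, 5, 7, 8, 9, 12, 14, 15}
Step 14: union(3, 8) -> already same set; set of 3 now {0, 3, 5, 7, 8, 9, 12, 14, 15}
Step 15: find(7) -> no change; set of 7 is {0, 3, 5, 7, 8, 9, 12, 14, 15}
Step 16: union(7, 4) -> merged; set of 7 now {0, 3, 4, 5, 7, 8, 9, 12, 14, 15}
Step 17: union(0, 10) -> merged; set of 0 now {0, 3, 4, 5, 7, 8, 9, 10, 12, 14, 15}
Step 18: union(7, 10) -> already same set; set of 7 now {0, 3, 4, 5, 7, 8, 9, 10, 12, 14, 15}
Step 19: find(13) -> no change; set of 13 is {13}
Step 20: union(11, 7) -> merged; set of 11 now {0, 3, 4, 5, 7, 8, 9, 10, 11, 12, 14, 15}
Step 21: find(8) -> no change; set of 8 is {0, 3, 4, 5, 7, 8, 9, 10, 11, 12, 14, 15}
Step 22: union(4, 12) -> already same set; set of 4 now {0, 3, 4, 5, 7, 8, 9, 10, 11, 12, 14, 15}
Step 23: union(0, 5) -> already same set; set of 0 now {0, 3, 4, 5, 7, 8, 9, 10, 11, 12, 14, 15}
Component of 9: {0, 3, 4, 5, 7, 8, 9, 10, 11, 12, 14, 15}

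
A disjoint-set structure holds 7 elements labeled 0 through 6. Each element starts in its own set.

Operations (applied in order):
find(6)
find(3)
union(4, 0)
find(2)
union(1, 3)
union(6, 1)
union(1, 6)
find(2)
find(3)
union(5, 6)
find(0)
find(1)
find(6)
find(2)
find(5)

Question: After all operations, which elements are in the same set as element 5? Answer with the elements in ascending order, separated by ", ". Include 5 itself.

Step 1: find(6) -> no change; set of 6 is {6}
Step 2: find(3) -> no change; set of 3 is {3}
Step 3: union(4, 0) -> merged; set of 4 now {0, 4}
Step 4: find(2) -> no change; set of 2 is {2}
Step 5: union(1, 3) -> merged; set of 1 now {1, 3}
Step 6: union(6, 1) -> merged; set of 6 now {1, 3, 6}
Step 7: union(1, 6) -> already same set; set of 1 now {1, 3, 6}
Step 8: find(2) -> no change; set of 2 is {2}
Step 9: find(3) -> no change; set of 3 is {1, 3, 6}
Step 10: union(5, 6) -> merged; set of 5 now {1, 3, 5, 6}
Step 11: find(0) -> no change; set of 0 is {0, 4}
Step 12: find(1) -> no change; set of 1 is {1, 3, 5, 6}
Step 13: find(6) -> no change; set of 6 is {1, 3, 5, 6}
Step 14: find(2) -> no change; set of 2 is {2}
Step 15: find(5) -> no change; set of 5 is {1, 3, 5, 6}
Component of 5: {1, 3, 5, 6}

Answer: 1, 3, 5, 6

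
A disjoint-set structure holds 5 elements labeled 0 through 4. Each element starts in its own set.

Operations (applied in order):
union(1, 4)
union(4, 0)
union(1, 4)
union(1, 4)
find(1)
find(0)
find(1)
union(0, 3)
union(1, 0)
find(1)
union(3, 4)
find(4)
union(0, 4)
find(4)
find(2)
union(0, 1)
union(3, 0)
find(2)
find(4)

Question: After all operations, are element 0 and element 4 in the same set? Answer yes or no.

Answer: yes

Derivation:
Step 1: union(1, 4) -> merged; set of 1 now {1, 4}
Step 2: union(4, 0) -> merged; set of 4 now {0, 1, 4}
Step 3: union(1, 4) -> already same set; set of 1 now {0, 1, 4}
Step 4: union(1, 4) -> already same set; set of 1 now {0, 1, 4}
Step 5: find(1) -> no change; set of 1 is {0, 1, 4}
Step 6: find(0) -> no change; set of 0 is {0, 1, 4}
Step 7: find(1) -> no change; set of 1 is {0, 1, 4}
Step 8: union(0, 3) -> merged; set of 0 now {0, 1, 3, 4}
Step 9: union(1, 0) -> already same set; set of 1 now {0, 1, 3, 4}
Step 10: find(1) -> no change; set of 1 is {0, 1, 3, 4}
Step 11: union(3, 4) -> already same set; set of 3 now {0, 1, 3, 4}
Step 12: find(4) -> no change; set of 4 is {0, 1, 3, 4}
Step 13: union(0, 4) -> already same set; set of 0 now {0, 1, 3, 4}
Step 14: find(4) -> no change; set of 4 is {0, 1, 3, 4}
Step 15: find(2) -> no change; set of 2 is {2}
Step 16: union(0, 1) -> already same set; set of 0 now {0, 1, 3, 4}
Step 17: union(3, 0) -> already same set; set of 3 now {0, 1, 3, 4}
Step 18: find(2) -> no change; set of 2 is {2}
Step 19: find(4) -> no change; set of 4 is {0, 1, 3, 4}
Set of 0: {0, 1, 3, 4}; 4 is a member.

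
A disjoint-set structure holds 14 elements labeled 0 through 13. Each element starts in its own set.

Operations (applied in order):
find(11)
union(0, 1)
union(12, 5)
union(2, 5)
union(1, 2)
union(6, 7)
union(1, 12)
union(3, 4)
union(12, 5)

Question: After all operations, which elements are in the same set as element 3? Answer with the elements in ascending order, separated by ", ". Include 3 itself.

Step 1: find(11) -> no change; set of 11 is {11}
Step 2: union(0, 1) -> merged; set of 0 now {0, 1}
Step 3: union(12, 5) -> merged; set of 12 now {5, 12}
Step 4: union(2, 5) -> merged; set of 2 now {2, 5, 12}
Step 5: union(1, 2) -> merged; set of 1 now {0, 1, 2, 5, 12}
Step 6: union(6, 7) -> merged; set of 6 now {6, 7}
Step 7: union(1, 12) -> already same set; set of 1 now {0, 1, 2, 5, 12}
Step 8: union(3, 4) -> merged; set of 3 now {3, 4}
Step 9: union(12, 5) -> already same set; set of 12 now {0, 1, 2, 5, 12}
Component of 3: {3, 4}

Answer: 3, 4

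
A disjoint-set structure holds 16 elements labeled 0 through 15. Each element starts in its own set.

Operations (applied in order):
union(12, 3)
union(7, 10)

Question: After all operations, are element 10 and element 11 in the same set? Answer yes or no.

Step 1: union(12, 3) -> merged; set of 12 now {3, 12}
Step 2: union(7, 10) -> merged; set of 7 now {7, 10}
Set of 10: {7, 10}; 11 is not a member.

Answer: no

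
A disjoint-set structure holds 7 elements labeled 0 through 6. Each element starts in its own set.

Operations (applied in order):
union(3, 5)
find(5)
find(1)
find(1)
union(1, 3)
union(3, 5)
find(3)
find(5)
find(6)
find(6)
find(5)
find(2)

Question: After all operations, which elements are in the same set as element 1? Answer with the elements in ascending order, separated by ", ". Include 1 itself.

Step 1: union(3, 5) -> merged; set of 3 now {3, 5}
Step 2: find(5) -> no change; set of 5 is {3, 5}
Step 3: find(1) -> no change; set of 1 is {1}
Step 4: find(1) -> no change; set of 1 is {1}
Step 5: union(1, 3) -> merged; set of 1 now {1, 3, 5}
Step 6: union(3, 5) -> already same set; set of 3 now {1, 3, 5}
Step 7: find(3) -> no change; set of 3 is {1, 3, 5}
Step 8: find(5) -> no change; set of 5 is {1, 3, 5}
Step 9: find(6) -> no change; set of 6 is {6}
Step 10: find(6) -> no change; set of 6 is {6}
Step 11: find(5) -> no change; set of 5 is {1, 3, 5}
Step 12: find(2) -> no change; set of 2 is {2}
Component of 1: {1, 3, 5}

Answer: 1, 3, 5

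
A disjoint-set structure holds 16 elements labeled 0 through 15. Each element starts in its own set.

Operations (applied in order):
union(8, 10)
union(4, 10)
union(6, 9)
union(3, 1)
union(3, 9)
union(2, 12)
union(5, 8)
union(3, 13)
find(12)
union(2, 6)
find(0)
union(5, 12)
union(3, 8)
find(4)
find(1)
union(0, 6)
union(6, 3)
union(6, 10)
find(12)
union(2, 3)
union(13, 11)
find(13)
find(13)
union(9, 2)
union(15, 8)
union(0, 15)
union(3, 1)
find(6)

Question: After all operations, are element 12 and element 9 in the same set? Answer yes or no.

Answer: yes

Derivation:
Step 1: union(8, 10) -> merged; set of 8 now {8, 10}
Step 2: union(4, 10) -> merged; set of 4 now {4, 8, 10}
Step 3: union(6, 9) -> merged; set of 6 now {6, 9}
Step 4: union(3, 1) -> merged; set of 3 now {1, 3}
Step 5: union(3, 9) -> merged; set of 3 now {1, 3, 6, 9}
Step 6: union(2, 12) -> merged; set of 2 now {2, 12}
Step 7: union(5, 8) -> merged; set of 5 now {4, 5, 8, 10}
Step 8: union(3, 13) -> merged; set of 3 now {1, 3, 6, 9, 13}
Step 9: find(12) -> no change; set of 12 is {2, 12}
Step 10: union(2, 6) -> merged; set of 2 now {1, 2, 3, 6, 9, 12, 13}
Step 11: find(0) -> no change; set of 0 is {0}
Step 12: union(5, 12) -> merged; set of 5 now {1, 2, 3, 4, 5, 6, 8, 9, 10, 12, 13}
Step 13: union(3, 8) -> already same set; set of 3 now {1, 2, 3, 4, 5, 6, 8, 9, 10, 12, 13}
Step 14: find(4) -> no change; set of 4 is {1, 2, 3, 4, 5, 6, 8, 9, 10, 12, 13}
Step 15: find(1) -> no change; set of 1 is {1, 2, 3, 4, 5, 6, 8, 9, 10, 12, 13}
Step 16: union(0, 6) -> merged; set of 0 now {0, 1, 2, 3, 4, 5, 6, 8, 9, 10, 12, 13}
Step 17: union(6, 3) -> already same set; set of 6 now {0, 1, 2, 3, 4, 5, 6, 8, 9, 10, 12, 13}
Step 18: union(6, 10) -> already same set; set of 6 now {0, 1, 2, 3, 4, 5, 6, 8, 9, 10, 12, 13}
Step 19: find(12) -> no change; set of 12 is {0, 1, 2, 3, 4, 5, 6, 8, 9, 10, 12, 13}
Step 20: union(2, 3) -> already same set; set of 2 now {0, 1, 2, 3, 4, 5, 6, 8, 9, 10, 12, 13}
Step 21: union(13, 11) -> merged; set of 13 now {0, 1, 2, 3, 4, 5, 6, 8, 9, 10, 11, 12, 13}
Step 22: find(13) -> no change; set of 13 is {0, 1, 2, 3, 4, 5, 6, 8, 9, 10, 11, 12, 13}
Step 23: find(13) -> no change; set of 13 is {0, 1, 2, 3, 4, 5, 6, 8, 9, 10, 11, 12, 13}
Step 24: union(9, 2) -> already same set; set of 9 now {0, 1, 2, 3, 4, 5, 6, 8, 9, 10, 11, 12, 13}
Step 25: union(15, 8) -> merged; set of 15 now {0, 1, 2, 3, 4, 5, 6, 8, 9, 10, 11, 12, 13, 15}
Step 26: union(0, 15) -> already same set; set of 0 now {0, 1, 2, 3, 4, 5, 6, 8, 9, 10, 11, 12, 13, 15}
Step 27: union(3, 1) -> already same set; set of 3 now {0, 1, 2, 3, 4, 5, 6, 8, 9, 10, 11, 12, 13, 15}
Step 28: find(6) -> no change; set of 6 is {0, 1, 2, 3, 4, 5, 6, 8, 9, 10, 11, 12, 13, 15}
Set of 12: {0, 1, 2, 3, 4, 5, 6, 8, 9, 10, 11, 12, 13, 15}; 9 is a member.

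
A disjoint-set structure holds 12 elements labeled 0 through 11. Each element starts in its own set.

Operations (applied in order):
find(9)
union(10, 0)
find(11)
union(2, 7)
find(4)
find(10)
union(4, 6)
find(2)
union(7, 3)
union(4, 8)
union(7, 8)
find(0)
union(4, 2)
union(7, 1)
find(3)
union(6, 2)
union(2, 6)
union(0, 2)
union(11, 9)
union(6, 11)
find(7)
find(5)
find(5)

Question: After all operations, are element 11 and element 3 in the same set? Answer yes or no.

Step 1: find(9) -> no change; set of 9 is {9}
Step 2: union(10, 0) -> merged; set of 10 now {0, 10}
Step 3: find(11) -> no change; set of 11 is {11}
Step 4: union(2, 7) -> merged; set of 2 now {2, 7}
Step 5: find(4) -> no change; set of 4 is {4}
Step 6: find(10) -> no change; set of 10 is {0, 10}
Step 7: union(4, 6) -> merged; set of 4 now {4, 6}
Step 8: find(2) -> no change; set of 2 is {2, 7}
Step 9: union(7, 3) -> merged; set of 7 now {2, 3, 7}
Step 10: union(4, 8) -> merged; set of 4 now {4, 6, 8}
Step 11: union(7, 8) -> merged; set of 7 now {2, 3, 4, 6, 7, 8}
Step 12: find(0) -> no change; set of 0 is {0, 10}
Step 13: union(4, 2) -> already same set; set of 4 now {2, 3, 4, 6, 7, 8}
Step 14: union(7, 1) -> merged; set of 7 now {1, 2, 3, 4, 6, 7, 8}
Step 15: find(3) -> no change; set of 3 is {1, 2, 3, 4, 6, 7, 8}
Step 16: union(6, 2) -> already same set; set of 6 now {1, 2, 3, 4, 6, 7, 8}
Step 17: union(2, 6) -> already same set; set of 2 now {1, 2, 3, 4, 6, 7, 8}
Step 18: union(0, 2) -> merged; set of 0 now {0, 1, 2, 3, 4, 6, 7, 8, 10}
Step 19: union(11, 9) -> merged; set of 11 now {9, 11}
Step 20: union(6, 11) -> merged; set of 6 now {0, 1, 2, 3, 4, 6, 7, 8, 9, 10, 11}
Step 21: find(7) -> no change; set of 7 is {0, 1, 2, 3, 4, 6, 7, 8, 9, 10, 11}
Step 22: find(5) -> no change; set of 5 is {5}
Step 23: find(5) -> no change; set of 5 is {5}
Set of 11: {0, 1, 2, 3, 4, 6, 7, 8, 9, 10, 11}; 3 is a member.

Answer: yes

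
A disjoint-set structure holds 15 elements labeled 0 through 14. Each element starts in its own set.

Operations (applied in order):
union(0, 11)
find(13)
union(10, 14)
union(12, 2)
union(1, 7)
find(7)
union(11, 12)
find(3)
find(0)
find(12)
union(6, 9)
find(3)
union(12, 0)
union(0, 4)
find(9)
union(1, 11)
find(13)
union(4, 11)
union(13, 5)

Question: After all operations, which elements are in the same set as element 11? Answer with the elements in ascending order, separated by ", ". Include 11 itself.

Step 1: union(0, 11) -> merged; set of 0 now {0, 11}
Step 2: find(13) -> no change; set of 13 is {13}
Step 3: union(10, 14) -> merged; set of 10 now {10, 14}
Step 4: union(12, 2) -> merged; set of 12 now {2, 12}
Step 5: union(1, 7) -> merged; set of 1 now {1, 7}
Step 6: find(7) -> no change; set of 7 is {1, 7}
Step 7: union(11, 12) -> merged; set of 11 now {0, 2, 11, 12}
Step 8: find(3) -> no change; set of 3 is {3}
Step 9: find(0) -> no change; set of 0 is {0, 2, 11, 12}
Step 10: find(12) -> no change; set of 12 is {0, 2, 11, 12}
Step 11: union(6, 9) -> merged; set of 6 now {6, 9}
Step 12: find(3) -> no change; set of 3 is {3}
Step 13: union(12, 0) -> already same set; set of 12 now {0, 2, 11, 12}
Step 14: union(0, 4) -> merged; set of 0 now {0, 2, 4, 11, 12}
Step 15: find(9) -> no change; set of 9 is {6, 9}
Step 16: union(1, 11) -> merged; set of 1 now {0, 1, 2, 4, 7, 11, 12}
Step 17: find(13) -> no change; set of 13 is {13}
Step 18: union(4, 11) -> already same set; set of 4 now {0, 1, 2, 4, 7, 11, 12}
Step 19: union(13, 5) -> merged; set of 13 now {5, 13}
Component of 11: {0, 1, 2, 4, 7, 11, 12}

Answer: 0, 1, 2, 4, 7, 11, 12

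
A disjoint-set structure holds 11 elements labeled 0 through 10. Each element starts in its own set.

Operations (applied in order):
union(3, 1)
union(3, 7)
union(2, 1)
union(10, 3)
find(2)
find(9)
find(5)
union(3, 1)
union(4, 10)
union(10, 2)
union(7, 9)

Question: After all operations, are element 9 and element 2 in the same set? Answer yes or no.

Step 1: union(3, 1) -> merged; set of 3 now {1, 3}
Step 2: union(3, 7) -> merged; set of 3 now {1, 3, 7}
Step 3: union(2, 1) -> merged; set of 2 now {1, 2, 3, 7}
Step 4: union(10, 3) -> merged; set of 10 now {1, 2, 3, 7, 10}
Step 5: find(2) -> no change; set of 2 is {1, 2, 3, 7, 10}
Step 6: find(9) -> no change; set of 9 is {9}
Step 7: find(5) -> no change; set of 5 is {5}
Step 8: union(3, 1) -> already same set; set of 3 now {1, 2, 3, 7, 10}
Step 9: union(4, 10) -> merged; set of 4 now {1, 2, 3, 4, 7, 10}
Step 10: union(10, 2) -> already same set; set of 10 now {1, 2, 3, 4, 7, 10}
Step 11: union(7, 9) -> merged; set of 7 now {1, 2, 3, 4, 7, 9, 10}
Set of 9: {1, 2, 3, 4, 7, 9, 10}; 2 is a member.

Answer: yes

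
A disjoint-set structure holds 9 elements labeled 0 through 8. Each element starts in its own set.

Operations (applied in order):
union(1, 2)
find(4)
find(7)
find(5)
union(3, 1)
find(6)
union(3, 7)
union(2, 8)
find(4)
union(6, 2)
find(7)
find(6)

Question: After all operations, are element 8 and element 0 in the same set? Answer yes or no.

Answer: no

Derivation:
Step 1: union(1, 2) -> merged; set of 1 now {1, 2}
Step 2: find(4) -> no change; set of 4 is {4}
Step 3: find(7) -> no change; set of 7 is {7}
Step 4: find(5) -> no change; set of 5 is {5}
Step 5: union(3, 1) -> merged; set of 3 now {1, 2, 3}
Step 6: find(6) -> no change; set of 6 is {6}
Step 7: union(3, 7) -> merged; set of 3 now {1, 2, 3, 7}
Step 8: union(2, 8) -> merged; set of 2 now {1, 2, 3, 7, 8}
Step 9: find(4) -> no change; set of 4 is {4}
Step 10: union(6, 2) -> merged; set of 6 now {1, 2, 3, 6, 7, 8}
Step 11: find(7) -> no change; set of 7 is {1, 2, 3, 6, 7, 8}
Step 12: find(6) -> no change; set of 6 is {1, 2, 3, 6, 7, 8}
Set of 8: {1, 2, 3, 6, 7, 8}; 0 is not a member.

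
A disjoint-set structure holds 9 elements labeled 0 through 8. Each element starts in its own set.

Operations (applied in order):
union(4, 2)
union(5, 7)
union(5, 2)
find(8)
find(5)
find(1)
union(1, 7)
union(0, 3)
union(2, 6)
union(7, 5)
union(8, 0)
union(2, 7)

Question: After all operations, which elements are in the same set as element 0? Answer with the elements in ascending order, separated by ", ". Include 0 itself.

Answer: 0, 3, 8

Derivation:
Step 1: union(4, 2) -> merged; set of 4 now {2, 4}
Step 2: union(5, 7) -> merged; set of 5 now {5, 7}
Step 3: union(5, 2) -> merged; set of 5 now {2, 4, 5, 7}
Step 4: find(8) -> no change; set of 8 is {8}
Step 5: find(5) -> no change; set of 5 is {2, 4, 5, 7}
Step 6: find(1) -> no change; set of 1 is {1}
Step 7: union(1, 7) -> merged; set of 1 now {1, 2, 4, 5, 7}
Step 8: union(0, 3) -> merged; set of 0 now {0, 3}
Step 9: union(2, 6) -> merged; set of 2 now {1, 2, 4, 5, 6, 7}
Step 10: union(7, 5) -> already same set; set of 7 now {1, 2, 4, 5, 6, 7}
Step 11: union(8, 0) -> merged; set of 8 now {0, 3, 8}
Step 12: union(2, 7) -> already same set; set of 2 now {1, 2, 4, 5, 6, 7}
Component of 0: {0, 3, 8}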